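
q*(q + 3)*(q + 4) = q^3 + 7*q^2 + 12*q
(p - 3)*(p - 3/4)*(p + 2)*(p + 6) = p^4 + 17*p^3/4 - 63*p^2/4 - 27*p + 27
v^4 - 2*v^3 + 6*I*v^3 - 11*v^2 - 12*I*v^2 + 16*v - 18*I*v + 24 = (v - 3)*(v + 1)*(v + 2*I)*(v + 4*I)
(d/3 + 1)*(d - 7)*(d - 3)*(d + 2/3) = d^4/3 - 19*d^3/9 - 41*d^2/9 + 19*d + 14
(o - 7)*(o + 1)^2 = o^3 - 5*o^2 - 13*o - 7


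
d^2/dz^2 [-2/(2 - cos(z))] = 2*(sin(z)^2 - 2*cos(z) + 1)/(cos(z) - 2)^3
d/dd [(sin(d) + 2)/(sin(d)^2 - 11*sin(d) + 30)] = (-4*sin(d) + cos(d)^2 + 51)*cos(d)/(sin(d)^2 - 11*sin(d) + 30)^2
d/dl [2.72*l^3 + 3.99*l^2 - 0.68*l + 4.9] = 8.16*l^2 + 7.98*l - 0.68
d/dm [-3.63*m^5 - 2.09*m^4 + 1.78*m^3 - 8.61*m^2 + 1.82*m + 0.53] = -18.15*m^4 - 8.36*m^3 + 5.34*m^2 - 17.22*m + 1.82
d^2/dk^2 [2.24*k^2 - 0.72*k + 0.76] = 4.48000000000000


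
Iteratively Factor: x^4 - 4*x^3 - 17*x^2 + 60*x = (x - 5)*(x^3 + x^2 - 12*x) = (x - 5)*(x - 3)*(x^2 + 4*x) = x*(x - 5)*(x - 3)*(x + 4)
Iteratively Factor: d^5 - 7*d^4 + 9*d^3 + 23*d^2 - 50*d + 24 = (d - 4)*(d^4 - 3*d^3 - 3*d^2 + 11*d - 6) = (d - 4)*(d - 1)*(d^3 - 2*d^2 - 5*d + 6) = (d - 4)*(d - 3)*(d - 1)*(d^2 + d - 2) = (d - 4)*(d - 3)*(d - 1)^2*(d + 2)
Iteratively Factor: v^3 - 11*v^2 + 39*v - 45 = (v - 3)*(v^2 - 8*v + 15) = (v - 3)^2*(v - 5)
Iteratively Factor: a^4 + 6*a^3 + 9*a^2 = (a)*(a^3 + 6*a^2 + 9*a) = a^2*(a^2 + 6*a + 9) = a^2*(a + 3)*(a + 3)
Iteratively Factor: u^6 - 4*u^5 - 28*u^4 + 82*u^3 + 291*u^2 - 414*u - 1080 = (u + 2)*(u^5 - 6*u^4 - 16*u^3 + 114*u^2 + 63*u - 540) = (u - 5)*(u + 2)*(u^4 - u^3 - 21*u^2 + 9*u + 108) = (u - 5)*(u - 3)*(u + 2)*(u^3 + 2*u^2 - 15*u - 36) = (u - 5)*(u - 3)*(u + 2)*(u + 3)*(u^2 - u - 12) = (u - 5)*(u - 4)*(u - 3)*(u + 2)*(u + 3)*(u + 3)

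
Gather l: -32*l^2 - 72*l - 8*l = -32*l^2 - 80*l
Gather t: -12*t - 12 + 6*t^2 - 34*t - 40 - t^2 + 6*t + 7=5*t^2 - 40*t - 45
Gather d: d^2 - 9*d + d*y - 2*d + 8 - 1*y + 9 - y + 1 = d^2 + d*(y - 11) - 2*y + 18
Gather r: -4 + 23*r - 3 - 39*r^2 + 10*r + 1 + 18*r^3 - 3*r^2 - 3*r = 18*r^3 - 42*r^2 + 30*r - 6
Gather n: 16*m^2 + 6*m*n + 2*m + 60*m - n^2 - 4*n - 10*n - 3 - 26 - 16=16*m^2 + 62*m - n^2 + n*(6*m - 14) - 45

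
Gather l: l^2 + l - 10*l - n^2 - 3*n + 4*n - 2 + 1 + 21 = l^2 - 9*l - n^2 + n + 20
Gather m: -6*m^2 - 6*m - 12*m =-6*m^2 - 18*m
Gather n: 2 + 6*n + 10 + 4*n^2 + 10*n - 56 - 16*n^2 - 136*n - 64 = -12*n^2 - 120*n - 108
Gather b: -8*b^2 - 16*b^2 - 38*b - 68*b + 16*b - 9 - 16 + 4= -24*b^2 - 90*b - 21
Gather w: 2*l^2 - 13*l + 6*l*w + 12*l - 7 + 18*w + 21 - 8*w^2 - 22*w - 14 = 2*l^2 - l - 8*w^2 + w*(6*l - 4)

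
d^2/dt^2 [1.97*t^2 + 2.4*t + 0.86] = 3.94000000000000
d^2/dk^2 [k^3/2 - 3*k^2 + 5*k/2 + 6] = 3*k - 6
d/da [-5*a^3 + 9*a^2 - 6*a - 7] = -15*a^2 + 18*a - 6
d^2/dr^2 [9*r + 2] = 0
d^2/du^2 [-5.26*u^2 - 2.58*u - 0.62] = -10.5200000000000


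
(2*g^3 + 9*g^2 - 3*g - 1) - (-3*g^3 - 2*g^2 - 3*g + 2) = 5*g^3 + 11*g^2 - 3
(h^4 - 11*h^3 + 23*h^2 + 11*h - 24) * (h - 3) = h^5 - 14*h^4 + 56*h^3 - 58*h^2 - 57*h + 72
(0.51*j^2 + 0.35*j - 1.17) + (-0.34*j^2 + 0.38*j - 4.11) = 0.17*j^2 + 0.73*j - 5.28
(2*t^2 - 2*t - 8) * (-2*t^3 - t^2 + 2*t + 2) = -4*t^5 + 2*t^4 + 22*t^3 + 8*t^2 - 20*t - 16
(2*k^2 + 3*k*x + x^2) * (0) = 0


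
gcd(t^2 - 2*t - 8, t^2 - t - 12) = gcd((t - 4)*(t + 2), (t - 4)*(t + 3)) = t - 4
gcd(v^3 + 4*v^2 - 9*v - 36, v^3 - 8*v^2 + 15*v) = v - 3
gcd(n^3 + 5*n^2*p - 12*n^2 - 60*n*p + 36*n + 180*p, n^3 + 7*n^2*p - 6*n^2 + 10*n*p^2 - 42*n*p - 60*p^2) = n^2 + 5*n*p - 6*n - 30*p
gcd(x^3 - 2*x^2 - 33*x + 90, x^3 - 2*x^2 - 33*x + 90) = x^3 - 2*x^2 - 33*x + 90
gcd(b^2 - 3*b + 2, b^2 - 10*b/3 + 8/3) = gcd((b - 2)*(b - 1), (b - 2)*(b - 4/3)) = b - 2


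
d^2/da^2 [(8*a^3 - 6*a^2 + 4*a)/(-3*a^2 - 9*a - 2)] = 12*(-133*a^3 - 90*a^2 - 4*a + 16)/(27*a^6 + 243*a^5 + 783*a^4 + 1053*a^3 + 522*a^2 + 108*a + 8)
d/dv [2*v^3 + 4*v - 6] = 6*v^2 + 4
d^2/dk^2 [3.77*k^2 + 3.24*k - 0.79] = 7.54000000000000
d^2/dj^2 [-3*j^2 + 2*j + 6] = -6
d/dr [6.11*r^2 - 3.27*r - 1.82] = 12.22*r - 3.27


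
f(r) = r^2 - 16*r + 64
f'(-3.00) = -22.00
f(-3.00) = 121.00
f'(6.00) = -4.00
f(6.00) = 4.00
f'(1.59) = -12.82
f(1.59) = 41.09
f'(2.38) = -11.24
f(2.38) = 31.58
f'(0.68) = -14.64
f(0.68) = 53.58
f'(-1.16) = -18.32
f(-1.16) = 83.91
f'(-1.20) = -18.40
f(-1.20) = 84.64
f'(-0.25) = -16.50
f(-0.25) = 68.06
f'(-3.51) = -23.02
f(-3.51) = 132.48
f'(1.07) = -13.86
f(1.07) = 48.02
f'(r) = 2*r - 16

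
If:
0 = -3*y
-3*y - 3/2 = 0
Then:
No Solution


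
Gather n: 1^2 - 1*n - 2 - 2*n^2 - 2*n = -2*n^2 - 3*n - 1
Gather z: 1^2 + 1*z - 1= z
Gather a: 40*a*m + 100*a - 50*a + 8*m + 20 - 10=a*(40*m + 50) + 8*m + 10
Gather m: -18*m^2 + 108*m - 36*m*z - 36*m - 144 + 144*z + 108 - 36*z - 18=-18*m^2 + m*(72 - 36*z) + 108*z - 54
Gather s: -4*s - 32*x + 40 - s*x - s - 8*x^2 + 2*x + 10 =s*(-x - 5) - 8*x^2 - 30*x + 50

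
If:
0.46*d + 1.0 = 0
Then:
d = -2.17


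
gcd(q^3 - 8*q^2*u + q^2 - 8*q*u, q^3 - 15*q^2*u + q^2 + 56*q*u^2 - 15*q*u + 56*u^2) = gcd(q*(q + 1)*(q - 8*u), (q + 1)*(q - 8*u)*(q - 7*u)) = q^2 - 8*q*u + q - 8*u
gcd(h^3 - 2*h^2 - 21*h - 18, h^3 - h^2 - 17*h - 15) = h^2 + 4*h + 3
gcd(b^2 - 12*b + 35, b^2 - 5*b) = b - 5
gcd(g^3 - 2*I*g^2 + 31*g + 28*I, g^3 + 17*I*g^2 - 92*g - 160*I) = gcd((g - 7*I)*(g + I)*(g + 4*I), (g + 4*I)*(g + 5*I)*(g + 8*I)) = g + 4*I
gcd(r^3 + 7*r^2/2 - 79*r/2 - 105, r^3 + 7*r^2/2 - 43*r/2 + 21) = r + 7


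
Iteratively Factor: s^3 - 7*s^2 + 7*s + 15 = (s - 3)*(s^2 - 4*s - 5) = (s - 5)*(s - 3)*(s + 1)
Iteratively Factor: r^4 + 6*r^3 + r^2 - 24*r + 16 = (r + 4)*(r^3 + 2*r^2 - 7*r + 4) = (r - 1)*(r + 4)*(r^2 + 3*r - 4) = (r - 1)^2*(r + 4)*(r + 4)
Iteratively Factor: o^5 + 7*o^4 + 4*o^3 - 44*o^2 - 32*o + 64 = (o + 4)*(o^4 + 3*o^3 - 8*o^2 - 12*o + 16) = (o - 1)*(o + 4)*(o^3 + 4*o^2 - 4*o - 16) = (o - 1)*(o + 2)*(o + 4)*(o^2 + 2*o - 8) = (o - 1)*(o + 2)*(o + 4)^2*(o - 2)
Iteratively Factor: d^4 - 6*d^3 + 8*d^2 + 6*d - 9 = (d - 1)*(d^3 - 5*d^2 + 3*d + 9) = (d - 1)*(d + 1)*(d^2 - 6*d + 9) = (d - 3)*(d - 1)*(d + 1)*(d - 3)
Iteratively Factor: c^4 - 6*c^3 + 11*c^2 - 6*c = (c - 1)*(c^3 - 5*c^2 + 6*c) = (c - 2)*(c - 1)*(c^2 - 3*c) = (c - 3)*(c - 2)*(c - 1)*(c)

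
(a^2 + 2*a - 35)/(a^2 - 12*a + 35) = (a + 7)/(a - 7)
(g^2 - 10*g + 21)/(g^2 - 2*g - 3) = (g - 7)/(g + 1)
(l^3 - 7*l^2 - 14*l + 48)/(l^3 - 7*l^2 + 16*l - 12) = (l^2 - 5*l - 24)/(l^2 - 5*l + 6)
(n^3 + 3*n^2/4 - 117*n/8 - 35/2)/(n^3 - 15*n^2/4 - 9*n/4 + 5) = (n + 7/2)/(n - 1)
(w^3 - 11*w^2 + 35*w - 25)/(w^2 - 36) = (w^3 - 11*w^2 + 35*w - 25)/(w^2 - 36)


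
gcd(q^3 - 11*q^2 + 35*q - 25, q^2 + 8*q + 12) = 1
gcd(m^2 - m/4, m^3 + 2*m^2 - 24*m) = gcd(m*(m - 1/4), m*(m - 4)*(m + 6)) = m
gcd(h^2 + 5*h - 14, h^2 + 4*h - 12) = h - 2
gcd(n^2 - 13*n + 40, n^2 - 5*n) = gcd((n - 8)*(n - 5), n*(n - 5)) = n - 5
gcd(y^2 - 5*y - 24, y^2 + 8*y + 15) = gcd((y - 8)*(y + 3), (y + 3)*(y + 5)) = y + 3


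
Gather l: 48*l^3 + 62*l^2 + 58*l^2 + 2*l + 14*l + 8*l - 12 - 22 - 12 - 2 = 48*l^3 + 120*l^2 + 24*l - 48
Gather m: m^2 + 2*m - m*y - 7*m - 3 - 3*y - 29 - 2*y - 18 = m^2 + m*(-y - 5) - 5*y - 50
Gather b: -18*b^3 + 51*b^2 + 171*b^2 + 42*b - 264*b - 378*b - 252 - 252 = -18*b^3 + 222*b^2 - 600*b - 504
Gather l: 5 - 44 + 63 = 24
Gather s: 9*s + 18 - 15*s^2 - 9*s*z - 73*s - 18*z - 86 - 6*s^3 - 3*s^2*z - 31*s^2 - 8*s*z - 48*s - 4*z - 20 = -6*s^3 + s^2*(-3*z - 46) + s*(-17*z - 112) - 22*z - 88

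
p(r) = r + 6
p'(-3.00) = 1.00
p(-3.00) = 3.00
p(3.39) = 9.39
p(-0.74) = 5.26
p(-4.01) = 1.99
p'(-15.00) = 1.00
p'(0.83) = 1.00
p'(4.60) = 1.00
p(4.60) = 10.60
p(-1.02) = 4.98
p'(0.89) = 1.00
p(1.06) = 7.06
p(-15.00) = -9.00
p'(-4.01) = 1.00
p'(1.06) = 1.00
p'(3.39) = 1.00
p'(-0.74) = 1.00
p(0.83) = 6.83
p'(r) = 1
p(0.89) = 6.89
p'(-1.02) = 1.00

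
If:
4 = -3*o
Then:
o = -4/3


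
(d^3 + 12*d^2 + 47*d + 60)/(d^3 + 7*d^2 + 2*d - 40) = (d + 3)/(d - 2)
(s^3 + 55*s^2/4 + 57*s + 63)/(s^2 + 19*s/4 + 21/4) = (s^2 + 12*s + 36)/(s + 3)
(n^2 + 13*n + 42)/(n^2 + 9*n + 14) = (n + 6)/(n + 2)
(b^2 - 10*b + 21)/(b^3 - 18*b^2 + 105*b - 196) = (b - 3)/(b^2 - 11*b + 28)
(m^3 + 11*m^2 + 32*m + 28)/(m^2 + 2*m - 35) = (m^2 + 4*m + 4)/(m - 5)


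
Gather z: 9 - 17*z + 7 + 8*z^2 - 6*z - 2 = 8*z^2 - 23*z + 14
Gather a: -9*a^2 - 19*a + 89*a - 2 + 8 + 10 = -9*a^2 + 70*a + 16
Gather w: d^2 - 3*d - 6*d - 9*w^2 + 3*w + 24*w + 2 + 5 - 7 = d^2 - 9*d - 9*w^2 + 27*w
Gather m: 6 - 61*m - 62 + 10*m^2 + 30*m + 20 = 10*m^2 - 31*m - 36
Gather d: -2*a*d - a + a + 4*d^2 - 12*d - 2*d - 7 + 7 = 4*d^2 + d*(-2*a - 14)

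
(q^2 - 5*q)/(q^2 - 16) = q*(q - 5)/(q^2 - 16)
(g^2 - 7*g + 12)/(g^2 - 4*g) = (g - 3)/g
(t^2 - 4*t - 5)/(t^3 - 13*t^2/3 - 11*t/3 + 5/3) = 3/(3*t - 1)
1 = 1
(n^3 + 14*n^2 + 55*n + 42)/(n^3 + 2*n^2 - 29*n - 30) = (n + 7)/(n - 5)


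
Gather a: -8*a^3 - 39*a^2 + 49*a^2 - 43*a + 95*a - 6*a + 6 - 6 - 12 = -8*a^3 + 10*a^2 + 46*a - 12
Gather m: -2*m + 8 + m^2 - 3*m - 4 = m^2 - 5*m + 4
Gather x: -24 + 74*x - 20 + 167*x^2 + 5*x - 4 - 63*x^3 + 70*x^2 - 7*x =-63*x^3 + 237*x^2 + 72*x - 48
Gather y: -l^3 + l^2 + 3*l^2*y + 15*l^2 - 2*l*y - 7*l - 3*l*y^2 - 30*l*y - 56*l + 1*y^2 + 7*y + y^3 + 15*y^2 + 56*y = -l^3 + 16*l^2 - 63*l + y^3 + y^2*(16 - 3*l) + y*(3*l^2 - 32*l + 63)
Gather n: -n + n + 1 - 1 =0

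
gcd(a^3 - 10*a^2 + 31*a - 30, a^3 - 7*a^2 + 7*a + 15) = a^2 - 8*a + 15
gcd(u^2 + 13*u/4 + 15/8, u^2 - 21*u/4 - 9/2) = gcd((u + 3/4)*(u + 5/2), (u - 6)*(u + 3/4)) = u + 3/4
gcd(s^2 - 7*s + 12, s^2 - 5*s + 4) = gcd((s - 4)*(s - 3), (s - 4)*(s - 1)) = s - 4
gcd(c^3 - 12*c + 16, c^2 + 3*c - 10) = c - 2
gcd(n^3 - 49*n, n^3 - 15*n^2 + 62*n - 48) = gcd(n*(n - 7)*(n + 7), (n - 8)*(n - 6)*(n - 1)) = 1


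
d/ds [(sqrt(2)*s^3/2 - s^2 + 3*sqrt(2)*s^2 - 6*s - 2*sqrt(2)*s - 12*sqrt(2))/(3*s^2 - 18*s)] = (sqrt(2)*s^4 - 12*sqrt(2)*s^3 - 32*sqrt(2)*s^2 + 24*s^2 + 48*sqrt(2)*s - 144*sqrt(2))/(6*s^2*(s^2 - 12*s + 36))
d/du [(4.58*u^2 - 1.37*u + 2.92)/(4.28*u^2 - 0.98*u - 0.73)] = (1.3752*u^2 - 31.682*u + 3.8617)/(18.3184*u^4 - 8.3888*u^3 - 5.2884*u^2 + 1.4308*u + 0.5329)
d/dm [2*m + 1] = 2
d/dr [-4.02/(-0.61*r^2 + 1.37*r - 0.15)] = (5.5074 - 4.9044*r)/(0.61*r^2 - 1.37*r + 0.15)^2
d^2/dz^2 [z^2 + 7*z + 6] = 2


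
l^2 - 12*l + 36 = (l - 6)^2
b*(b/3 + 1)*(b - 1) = b^3/3 + 2*b^2/3 - b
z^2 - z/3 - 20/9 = (z - 5/3)*(z + 4/3)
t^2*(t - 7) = t^3 - 7*t^2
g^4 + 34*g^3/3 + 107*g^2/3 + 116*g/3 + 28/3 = (g + 1/3)*(g + 2)^2*(g + 7)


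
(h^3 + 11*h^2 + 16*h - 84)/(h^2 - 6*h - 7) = (-h^3 - 11*h^2 - 16*h + 84)/(-h^2 + 6*h + 7)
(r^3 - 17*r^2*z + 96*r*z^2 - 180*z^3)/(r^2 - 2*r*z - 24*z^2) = (r^2 - 11*r*z + 30*z^2)/(r + 4*z)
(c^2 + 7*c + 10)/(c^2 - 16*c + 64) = (c^2 + 7*c + 10)/(c^2 - 16*c + 64)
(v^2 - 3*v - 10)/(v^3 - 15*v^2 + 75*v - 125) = (v + 2)/(v^2 - 10*v + 25)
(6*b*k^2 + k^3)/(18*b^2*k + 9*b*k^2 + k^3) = k/(3*b + k)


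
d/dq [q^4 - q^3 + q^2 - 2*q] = 4*q^3 - 3*q^2 + 2*q - 2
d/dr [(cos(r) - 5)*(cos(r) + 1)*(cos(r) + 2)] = (-3*cos(r)^2 + 4*cos(r) + 13)*sin(r)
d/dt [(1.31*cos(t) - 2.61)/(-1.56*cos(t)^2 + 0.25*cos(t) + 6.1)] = (-2.0436*cos(t)^2 + 8.1432*cos(t) - 8.6435)*sin(t)/(2.4336*cos(t)^4 - 0.78*cos(t)^3 - 18.9695*cos(t)^2 + 3.05*cos(t) + 37.21)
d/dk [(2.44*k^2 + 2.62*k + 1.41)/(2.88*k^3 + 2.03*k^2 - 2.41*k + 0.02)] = (-7.0272*k^4 - 15.0912*k^3 - 23.3814*k^2 - 5.627*k + 3.4505)/(8.2944*k^6 + 11.6928*k^5 - 9.7607*k^4 - 9.6694*k^3 + 5.8893*k^2 - 0.0964*k + 0.0004)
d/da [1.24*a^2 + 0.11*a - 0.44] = 2.48*a + 0.11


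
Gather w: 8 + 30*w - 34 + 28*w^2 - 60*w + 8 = 28*w^2 - 30*w - 18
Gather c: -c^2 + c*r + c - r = -c^2 + c*(r + 1) - r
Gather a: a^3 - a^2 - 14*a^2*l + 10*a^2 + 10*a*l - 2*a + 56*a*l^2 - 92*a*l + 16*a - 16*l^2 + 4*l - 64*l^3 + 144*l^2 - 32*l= a^3 + a^2*(9 - 14*l) + a*(56*l^2 - 82*l + 14) - 64*l^3 + 128*l^2 - 28*l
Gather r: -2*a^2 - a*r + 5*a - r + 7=-2*a^2 + 5*a + r*(-a - 1) + 7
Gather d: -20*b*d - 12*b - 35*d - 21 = -12*b + d*(-20*b - 35) - 21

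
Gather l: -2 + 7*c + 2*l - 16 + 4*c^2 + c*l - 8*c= 4*c^2 - c + l*(c + 2) - 18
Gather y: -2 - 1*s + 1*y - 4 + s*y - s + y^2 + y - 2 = -2*s + y^2 + y*(s + 2) - 8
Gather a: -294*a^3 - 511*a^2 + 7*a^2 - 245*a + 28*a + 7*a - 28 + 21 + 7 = -294*a^3 - 504*a^2 - 210*a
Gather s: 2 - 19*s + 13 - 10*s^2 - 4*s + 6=-10*s^2 - 23*s + 21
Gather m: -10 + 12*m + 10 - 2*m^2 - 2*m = -2*m^2 + 10*m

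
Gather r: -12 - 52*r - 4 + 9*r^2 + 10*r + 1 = 9*r^2 - 42*r - 15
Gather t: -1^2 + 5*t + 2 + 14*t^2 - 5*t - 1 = 14*t^2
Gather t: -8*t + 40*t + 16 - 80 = 32*t - 64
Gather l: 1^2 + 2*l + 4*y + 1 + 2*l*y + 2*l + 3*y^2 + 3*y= l*(2*y + 4) + 3*y^2 + 7*y + 2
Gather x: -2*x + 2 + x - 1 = 1 - x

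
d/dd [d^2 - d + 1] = 2*d - 1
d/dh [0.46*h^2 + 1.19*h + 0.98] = 0.92*h + 1.19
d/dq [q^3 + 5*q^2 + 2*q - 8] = 3*q^2 + 10*q + 2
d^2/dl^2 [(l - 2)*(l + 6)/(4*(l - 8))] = 42/(l^3 - 24*l^2 + 192*l - 512)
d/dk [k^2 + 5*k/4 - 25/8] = 2*k + 5/4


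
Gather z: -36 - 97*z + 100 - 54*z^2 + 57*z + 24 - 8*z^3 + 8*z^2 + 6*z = -8*z^3 - 46*z^2 - 34*z + 88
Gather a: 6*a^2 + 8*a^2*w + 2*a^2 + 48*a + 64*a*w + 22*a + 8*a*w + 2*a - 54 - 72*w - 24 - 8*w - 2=a^2*(8*w + 8) + a*(72*w + 72) - 80*w - 80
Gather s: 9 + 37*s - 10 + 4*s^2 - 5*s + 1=4*s^2 + 32*s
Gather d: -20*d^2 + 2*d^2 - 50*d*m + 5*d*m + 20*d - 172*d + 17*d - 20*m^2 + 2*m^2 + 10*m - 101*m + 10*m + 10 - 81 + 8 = -18*d^2 + d*(-45*m - 135) - 18*m^2 - 81*m - 63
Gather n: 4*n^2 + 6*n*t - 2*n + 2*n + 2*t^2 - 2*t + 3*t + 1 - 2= 4*n^2 + 6*n*t + 2*t^2 + t - 1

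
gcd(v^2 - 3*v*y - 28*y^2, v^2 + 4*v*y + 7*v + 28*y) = v + 4*y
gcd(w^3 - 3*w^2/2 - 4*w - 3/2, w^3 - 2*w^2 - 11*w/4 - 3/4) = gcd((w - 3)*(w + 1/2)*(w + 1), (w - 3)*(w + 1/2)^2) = w^2 - 5*w/2 - 3/2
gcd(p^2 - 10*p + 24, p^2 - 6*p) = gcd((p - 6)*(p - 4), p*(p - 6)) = p - 6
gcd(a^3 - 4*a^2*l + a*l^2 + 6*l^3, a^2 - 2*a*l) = a - 2*l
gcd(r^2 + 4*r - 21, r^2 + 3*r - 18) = r - 3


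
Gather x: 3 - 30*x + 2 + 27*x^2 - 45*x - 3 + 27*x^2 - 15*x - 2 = 54*x^2 - 90*x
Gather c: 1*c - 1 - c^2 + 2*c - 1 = -c^2 + 3*c - 2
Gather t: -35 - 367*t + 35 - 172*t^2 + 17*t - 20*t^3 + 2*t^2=-20*t^3 - 170*t^2 - 350*t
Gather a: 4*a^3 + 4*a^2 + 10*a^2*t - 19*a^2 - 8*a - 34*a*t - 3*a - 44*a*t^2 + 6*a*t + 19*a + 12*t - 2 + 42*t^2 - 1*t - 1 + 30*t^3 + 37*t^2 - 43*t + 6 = 4*a^3 + a^2*(10*t - 15) + a*(-44*t^2 - 28*t + 8) + 30*t^3 + 79*t^2 - 32*t + 3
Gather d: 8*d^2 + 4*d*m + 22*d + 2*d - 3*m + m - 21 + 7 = 8*d^2 + d*(4*m + 24) - 2*m - 14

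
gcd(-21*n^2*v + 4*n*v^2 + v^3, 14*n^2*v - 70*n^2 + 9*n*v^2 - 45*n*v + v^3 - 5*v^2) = 7*n + v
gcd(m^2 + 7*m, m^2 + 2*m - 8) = 1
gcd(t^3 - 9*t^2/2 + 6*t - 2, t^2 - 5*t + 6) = t - 2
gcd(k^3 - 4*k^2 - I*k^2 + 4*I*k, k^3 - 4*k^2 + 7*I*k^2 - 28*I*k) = k^2 - 4*k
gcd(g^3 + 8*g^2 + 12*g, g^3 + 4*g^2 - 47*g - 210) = g + 6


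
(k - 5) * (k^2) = k^3 - 5*k^2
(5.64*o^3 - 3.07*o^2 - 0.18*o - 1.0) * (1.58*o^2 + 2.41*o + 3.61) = 8.9112*o^5 + 8.7418*o^4 + 12.6773*o^3 - 13.0965*o^2 - 3.0598*o - 3.61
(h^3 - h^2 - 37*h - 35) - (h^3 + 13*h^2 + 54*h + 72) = -14*h^2 - 91*h - 107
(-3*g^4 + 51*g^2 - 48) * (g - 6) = -3*g^5 + 18*g^4 + 51*g^3 - 306*g^2 - 48*g + 288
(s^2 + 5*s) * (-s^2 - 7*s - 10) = -s^4 - 12*s^3 - 45*s^2 - 50*s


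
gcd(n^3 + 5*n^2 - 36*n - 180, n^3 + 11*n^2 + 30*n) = n^2 + 11*n + 30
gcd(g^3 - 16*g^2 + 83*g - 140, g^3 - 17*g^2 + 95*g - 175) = g^2 - 12*g + 35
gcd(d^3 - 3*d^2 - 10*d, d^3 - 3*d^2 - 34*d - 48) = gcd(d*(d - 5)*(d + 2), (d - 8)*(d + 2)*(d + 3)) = d + 2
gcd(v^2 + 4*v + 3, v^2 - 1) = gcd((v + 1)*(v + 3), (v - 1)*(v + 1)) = v + 1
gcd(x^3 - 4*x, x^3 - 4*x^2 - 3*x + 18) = x + 2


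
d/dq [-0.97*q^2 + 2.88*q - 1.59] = 2.88 - 1.94*q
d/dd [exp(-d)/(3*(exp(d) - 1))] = (1 - 2*exp(d))*exp(-d)/(3*(exp(2*d) - 2*exp(d) + 1))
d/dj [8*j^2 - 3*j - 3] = 16*j - 3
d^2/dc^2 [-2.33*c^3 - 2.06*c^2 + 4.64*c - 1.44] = -13.98*c - 4.12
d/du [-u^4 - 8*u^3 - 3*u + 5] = -4*u^3 - 24*u^2 - 3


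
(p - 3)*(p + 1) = p^2 - 2*p - 3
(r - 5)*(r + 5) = r^2 - 25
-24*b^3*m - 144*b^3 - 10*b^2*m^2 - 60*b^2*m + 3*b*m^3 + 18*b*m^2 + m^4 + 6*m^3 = (-3*b + m)*(2*b + m)*(4*b + m)*(m + 6)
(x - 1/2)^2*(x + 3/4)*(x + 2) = x^4 + 7*x^3/4 - x^2 - 13*x/16 + 3/8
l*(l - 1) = l^2 - l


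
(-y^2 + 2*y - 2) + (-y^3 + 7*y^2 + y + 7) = -y^3 + 6*y^2 + 3*y + 5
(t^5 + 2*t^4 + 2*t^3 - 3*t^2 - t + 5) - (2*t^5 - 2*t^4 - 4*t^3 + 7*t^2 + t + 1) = -t^5 + 4*t^4 + 6*t^3 - 10*t^2 - 2*t + 4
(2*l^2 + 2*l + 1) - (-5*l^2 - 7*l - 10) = 7*l^2 + 9*l + 11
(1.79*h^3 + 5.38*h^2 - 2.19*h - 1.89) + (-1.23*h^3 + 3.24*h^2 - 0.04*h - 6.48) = 0.56*h^3 + 8.62*h^2 - 2.23*h - 8.37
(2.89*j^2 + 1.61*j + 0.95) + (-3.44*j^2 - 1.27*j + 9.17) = -0.55*j^2 + 0.34*j + 10.12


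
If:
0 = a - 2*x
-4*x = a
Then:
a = 0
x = 0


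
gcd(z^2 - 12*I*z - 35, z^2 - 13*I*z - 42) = z - 7*I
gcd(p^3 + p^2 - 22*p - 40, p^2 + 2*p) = p + 2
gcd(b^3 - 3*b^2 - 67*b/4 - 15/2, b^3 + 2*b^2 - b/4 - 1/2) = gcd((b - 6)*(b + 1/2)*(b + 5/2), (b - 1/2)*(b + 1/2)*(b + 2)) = b + 1/2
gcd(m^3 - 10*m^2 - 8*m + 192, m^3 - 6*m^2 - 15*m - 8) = m - 8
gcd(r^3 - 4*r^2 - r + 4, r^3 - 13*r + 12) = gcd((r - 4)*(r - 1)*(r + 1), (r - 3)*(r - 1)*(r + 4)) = r - 1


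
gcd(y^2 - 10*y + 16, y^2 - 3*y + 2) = y - 2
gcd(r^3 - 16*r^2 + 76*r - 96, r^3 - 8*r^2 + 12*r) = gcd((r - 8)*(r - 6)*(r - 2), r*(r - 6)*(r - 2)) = r^2 - 8*r + 12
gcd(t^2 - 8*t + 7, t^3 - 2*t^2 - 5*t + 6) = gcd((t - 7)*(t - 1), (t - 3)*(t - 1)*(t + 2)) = t - 1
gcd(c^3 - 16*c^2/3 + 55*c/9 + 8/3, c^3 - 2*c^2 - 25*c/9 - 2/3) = c^2 - 8*c/3 - 1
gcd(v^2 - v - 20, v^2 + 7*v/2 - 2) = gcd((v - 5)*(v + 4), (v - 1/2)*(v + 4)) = v + 4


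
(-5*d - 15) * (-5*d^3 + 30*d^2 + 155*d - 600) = 25*d^4 - 75*d^3 - 1225*d^2 + 675*d + 9000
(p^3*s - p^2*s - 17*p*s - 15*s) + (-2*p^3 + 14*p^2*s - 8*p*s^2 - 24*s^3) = p^3*s - 2*p^3 + 13*p^2*s - 8*p*s^2 - 17*p*s - 24*s^3 - 15*s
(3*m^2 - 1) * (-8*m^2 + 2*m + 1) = -24*m^4 + 6*m^3 + 11*m^2 - 2*m - 1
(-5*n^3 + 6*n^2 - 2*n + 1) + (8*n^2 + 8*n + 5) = -5*n^3 + 14*n^2 + 6*n + 6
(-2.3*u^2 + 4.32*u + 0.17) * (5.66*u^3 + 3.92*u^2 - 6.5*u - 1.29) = -13.018*u^5 + 15.4352*u^4 + 32.8466*u^3 - 24.4466*u^2 - 6.6778*u - 0.2193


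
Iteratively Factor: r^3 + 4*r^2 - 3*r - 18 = (r + 3)*(r^2 + r - 6) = (r - 2)*(r + 3)*(r + 3)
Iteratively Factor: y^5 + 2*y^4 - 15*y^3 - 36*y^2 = (y + 3)*(y^4 - y^3 - 12*y^2) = (y - 4)*(y + 3)*(y^3 + 3*y^2) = y*(y - 4)*(y + 3)*(y^2 + 3*y) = y*(y - 4)*(y + 3)^2*(y)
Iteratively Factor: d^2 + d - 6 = (d - 2)*(d + 3)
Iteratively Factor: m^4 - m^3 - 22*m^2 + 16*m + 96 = (m + 2)*(m^3 - 3*m^2 - 16*m + 48) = (m - 4)*(m + 2)*(m^2 + m - 12) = (m - 4)*(m + 2)*(m + 4)*(m - 3)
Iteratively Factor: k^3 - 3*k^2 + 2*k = (k)*(k^2 - 3*k + 2) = k*(k - 1)*(k - 2)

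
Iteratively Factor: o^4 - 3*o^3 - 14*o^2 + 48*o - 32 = (o - 4)*(o^3 + o^2 - 10*o + 8) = (o - 4)*(o - 2)*(o^2 + 3*o - 4) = (o - 4)*(o - 2)*(o - 1)*(o + 4)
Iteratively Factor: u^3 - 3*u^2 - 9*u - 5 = (u + 1)*(u^2 - 4*u - 5) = (u - 5)*(u + 1)*(u + 1)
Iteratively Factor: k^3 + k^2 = (k)*(k^2 + k) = k^2*(k + 1)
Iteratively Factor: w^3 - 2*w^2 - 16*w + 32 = (w - 2)*(w^2 - 16) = (w - 2)*(w + 4)*(w - 4)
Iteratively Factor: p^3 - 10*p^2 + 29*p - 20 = (p - 1)*(p^2 - 9*p + 20) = (p - 5)*(p - 1)*(p - 4)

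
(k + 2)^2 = k^2 + 4*k + 4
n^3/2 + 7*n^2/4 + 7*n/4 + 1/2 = (n/2 + 1/4)*(n + 1)*(n + 2)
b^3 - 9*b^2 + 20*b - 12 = (b - 6)*(b - 2)*(b - 1)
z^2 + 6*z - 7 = (z - 1)*(z + 7)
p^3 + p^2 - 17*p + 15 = (p - 3)*(p - 1)*(p + 5)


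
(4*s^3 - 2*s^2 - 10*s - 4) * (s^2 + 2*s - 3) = 4*s^5 + 6*s^4 - 26*s^3 - 18*s^2 + 22*s + 12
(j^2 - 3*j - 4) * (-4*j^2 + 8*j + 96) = -4*j^4 + 20*j^3 + 88*j^2 - 320*j - 384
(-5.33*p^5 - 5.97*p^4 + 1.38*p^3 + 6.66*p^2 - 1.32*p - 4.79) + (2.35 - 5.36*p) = -5.33*p^5 - 5.97*p^4 + 1.38*p^3 + 6.66*p^2 - 6.68*p - 2.44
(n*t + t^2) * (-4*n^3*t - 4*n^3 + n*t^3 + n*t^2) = -4*n^4*t^2 - 4*n^4*t - 4*n^3*t^3 - 4*n^3*t^2 + n^2*t^4 + n^2*t^3 + n*t^5 + n*t^4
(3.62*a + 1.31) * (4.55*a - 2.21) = 16.471*a^2 - 2.0397*a - 2.8951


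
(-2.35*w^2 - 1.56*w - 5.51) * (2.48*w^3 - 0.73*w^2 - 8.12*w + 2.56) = -5.828*w^5 - 2.1533*w^4 + 6.556*w^3 + 10.6735*w^2 + 40.7476*w - 14.1056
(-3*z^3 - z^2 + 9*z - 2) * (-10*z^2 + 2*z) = 30*z^5 + 4*z^4 - 92*z^3 + 38*z^2 - 4*z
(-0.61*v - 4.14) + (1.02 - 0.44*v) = -1.05*v - 3.12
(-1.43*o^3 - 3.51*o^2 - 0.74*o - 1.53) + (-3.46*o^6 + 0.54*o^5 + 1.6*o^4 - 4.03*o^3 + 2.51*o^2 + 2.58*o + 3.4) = -3.46*o^6 + 0.54*o^5 + 1.6*o^4 - 5.46*o^3 - 1.0*o^2 + 1.84*o + 1.87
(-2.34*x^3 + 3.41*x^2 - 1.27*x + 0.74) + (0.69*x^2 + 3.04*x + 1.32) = -2.34*x^3 + 4.1*x^2 + 1.77*x + 2.06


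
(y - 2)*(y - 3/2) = y^2 - 7*y/2 + 3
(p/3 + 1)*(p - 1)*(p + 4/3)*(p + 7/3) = p^4/3 + 17*p^3/9 + 67*p^2/27 - 43*p/27 - 28/9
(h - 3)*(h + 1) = h^2 - 2*h - 3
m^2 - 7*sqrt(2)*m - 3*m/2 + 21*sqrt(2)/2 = (m - 3/2)*(m - 7*sqrt(2))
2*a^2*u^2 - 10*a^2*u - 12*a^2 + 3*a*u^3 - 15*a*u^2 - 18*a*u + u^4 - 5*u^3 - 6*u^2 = (a + u)*(2*a + u)*(u - 6)*(u + 1)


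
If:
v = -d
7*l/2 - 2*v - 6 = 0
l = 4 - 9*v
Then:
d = -16/67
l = 124/67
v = 16/67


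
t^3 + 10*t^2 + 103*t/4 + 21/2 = (t + 1/2)*(t + 7/2)*(t + 6)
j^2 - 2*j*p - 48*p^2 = (j - 8*p)*(j + 6*p)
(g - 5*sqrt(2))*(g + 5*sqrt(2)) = g^2 - 50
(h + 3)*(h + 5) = h^2 + 8*h + 15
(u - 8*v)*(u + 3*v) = u^2 - 5*u*v - 24*v^2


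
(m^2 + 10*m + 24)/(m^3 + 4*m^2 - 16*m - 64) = (m + 6)/(m^2 - 16)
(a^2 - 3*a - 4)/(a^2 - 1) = (a - 4)/(a - 1)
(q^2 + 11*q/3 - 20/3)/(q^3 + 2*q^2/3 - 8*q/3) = (q + 5)/(q*(q + 2))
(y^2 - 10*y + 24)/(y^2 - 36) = (y - 4)/(y + 6)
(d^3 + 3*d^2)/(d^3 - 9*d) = d/(d - 3)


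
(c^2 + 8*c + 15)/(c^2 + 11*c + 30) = (c + 3)/(c + 6)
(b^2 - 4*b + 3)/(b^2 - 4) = (b^2 - 4*b + 3)/(b^2 - 4)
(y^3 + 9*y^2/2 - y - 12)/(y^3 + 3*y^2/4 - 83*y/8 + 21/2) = 4*(y + 2)/(4*y - 7)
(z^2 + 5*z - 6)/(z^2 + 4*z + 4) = (z^2 + 5*z - 6)/(z^2 + 4*z + 4)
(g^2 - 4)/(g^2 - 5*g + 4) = (g^2 - 4)/(g^2 - 5*g + 4)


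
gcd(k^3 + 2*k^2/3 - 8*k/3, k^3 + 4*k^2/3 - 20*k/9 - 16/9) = k^2 + 2*k/3 - 8/3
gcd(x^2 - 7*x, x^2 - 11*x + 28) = x - 7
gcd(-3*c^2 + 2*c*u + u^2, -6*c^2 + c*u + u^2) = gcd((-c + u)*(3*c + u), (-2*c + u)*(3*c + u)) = 3*c + u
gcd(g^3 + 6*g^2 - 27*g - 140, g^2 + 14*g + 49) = g + 7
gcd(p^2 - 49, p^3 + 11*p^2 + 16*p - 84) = p + 7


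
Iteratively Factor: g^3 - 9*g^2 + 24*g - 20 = (g - 5)*(g^2 - 4*g + 4) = (g - 5)*(g - 2)*(g - 2)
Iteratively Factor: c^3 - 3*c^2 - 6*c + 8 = (c + 2)*(c^2 - 5*c + 4) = (c - 4)*(c + 2)*(c - 1)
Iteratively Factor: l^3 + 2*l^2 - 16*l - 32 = (l - 4)*(l^2 + 6*l + 8) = (l - 4)*(l + 4)*(l + 2)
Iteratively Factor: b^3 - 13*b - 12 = (b + 1)*(b^2 - b - 12) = (b + 1)*(b + 3)*(b - 4)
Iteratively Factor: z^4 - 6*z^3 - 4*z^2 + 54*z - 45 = (z - 3)*(z^3 - 3*z^2 - 13*z + 15) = (z - 3)*(z + 3)*(z^2 - 6*z + 5) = (z - 5)*(z - 3)*(z + 3)*(z - 1)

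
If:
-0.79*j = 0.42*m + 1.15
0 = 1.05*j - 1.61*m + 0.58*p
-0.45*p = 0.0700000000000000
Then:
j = -1.06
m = -0.75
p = -0.16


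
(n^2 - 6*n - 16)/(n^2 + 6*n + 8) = (n - 8)/(n + 4)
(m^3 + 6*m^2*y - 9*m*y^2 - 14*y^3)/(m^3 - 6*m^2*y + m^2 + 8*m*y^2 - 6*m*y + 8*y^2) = (-m^2 - 8*m*y - 7*y^2)/(-m^2 + 4*m*y - m + 4*y)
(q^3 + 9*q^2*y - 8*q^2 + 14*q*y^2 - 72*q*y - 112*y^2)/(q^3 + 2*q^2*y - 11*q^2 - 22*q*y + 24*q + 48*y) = (q + 7*y)/(q - 3)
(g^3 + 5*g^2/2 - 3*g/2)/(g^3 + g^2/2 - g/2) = (g + 3)/(g + 1)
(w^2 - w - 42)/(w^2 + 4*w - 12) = (w - 7)/(w - 2)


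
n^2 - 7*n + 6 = (n - 6)*(n - 1)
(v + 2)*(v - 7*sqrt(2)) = v^2 - 7*sqrt(2)*v + 2*v - 14*sqrt(2)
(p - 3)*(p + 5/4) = p^2 - 7*p/4 - 15/4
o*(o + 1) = o^2 + o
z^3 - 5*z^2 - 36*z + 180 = (z - 6)*(z - 5)*(z + 6)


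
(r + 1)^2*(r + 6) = r^3 + 8*r^2 + 13*r + 6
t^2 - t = t*(t - 1)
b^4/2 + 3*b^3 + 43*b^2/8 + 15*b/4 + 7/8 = (b/2 + 1/2)*(b + 1/2)*(b + 1)*(b + 7/2)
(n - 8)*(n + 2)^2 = n^3 - 4*n^2 - 28*n - 32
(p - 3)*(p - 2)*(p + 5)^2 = p^4 + 5*p^3 - 19*p^2 - 65*p + 150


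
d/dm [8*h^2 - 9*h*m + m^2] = -9*h + 2*m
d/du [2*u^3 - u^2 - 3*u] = 6*u^2 - 2*u - 3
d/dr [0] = 0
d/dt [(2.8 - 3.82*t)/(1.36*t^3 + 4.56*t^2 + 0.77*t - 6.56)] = (10.3904*t^3 + 5.9952*t^2 - 25.536*t + 22.9032)/(1.8496*t^6 + 12.4032*t^5 + 22.888*t^4 - 10.8208*t^3 - 59.2343*t^2 - 10.1024*t + 43.0336)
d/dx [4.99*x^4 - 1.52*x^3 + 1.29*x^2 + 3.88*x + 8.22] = 19.96*x^3 - 4.56*x^2 + 2.58*x + 3.88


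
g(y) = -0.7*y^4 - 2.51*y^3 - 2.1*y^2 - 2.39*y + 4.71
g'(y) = -2.8*y^3 - 7.53*y^2 - 4.2*y - 2.39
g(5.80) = -1361.68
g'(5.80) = -826.37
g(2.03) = -41.68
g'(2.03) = -65.37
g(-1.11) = 7.15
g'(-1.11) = -3.18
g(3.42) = -224.19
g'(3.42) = -216.83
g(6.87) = -2483.96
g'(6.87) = -1294.52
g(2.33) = -64.64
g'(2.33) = -88.47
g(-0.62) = 5.88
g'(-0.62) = -2.01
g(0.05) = 4.58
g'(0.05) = -2.62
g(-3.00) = 4.05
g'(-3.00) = 18.04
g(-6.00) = -421.59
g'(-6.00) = 356.53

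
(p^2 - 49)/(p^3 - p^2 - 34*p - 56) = (p + 7)/(p^2 + 6*p + 8)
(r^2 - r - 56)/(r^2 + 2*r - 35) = (r - 8)/(r - 5)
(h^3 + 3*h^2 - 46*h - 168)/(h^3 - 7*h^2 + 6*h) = (h^3 + 3*h^2 - 46*h - 168)/(h*(h^2 - 7*h + 6))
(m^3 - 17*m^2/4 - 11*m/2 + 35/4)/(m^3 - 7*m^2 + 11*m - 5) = (m + 7/4)/(m - 1)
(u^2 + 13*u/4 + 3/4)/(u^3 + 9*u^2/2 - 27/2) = (4*u + 1)/(2*(2*u^2 + 3*u - 9))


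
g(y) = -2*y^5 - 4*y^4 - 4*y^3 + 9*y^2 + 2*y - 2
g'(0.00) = 2.00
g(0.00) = -2.00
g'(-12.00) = -181654.00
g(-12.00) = 422902.00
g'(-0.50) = -8.62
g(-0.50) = -0.44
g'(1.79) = -198.66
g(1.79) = -70.34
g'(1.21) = -43.57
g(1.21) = -7.25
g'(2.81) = -1020.67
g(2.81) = -613.86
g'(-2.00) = -114.00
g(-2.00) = 62.00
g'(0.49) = 5.48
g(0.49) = 0.38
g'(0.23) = 5.28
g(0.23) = -1.13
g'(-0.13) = -0.51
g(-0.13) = -2.10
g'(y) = -10*y^4 - 16*y^3 - 12*y^2 + 18*y + 2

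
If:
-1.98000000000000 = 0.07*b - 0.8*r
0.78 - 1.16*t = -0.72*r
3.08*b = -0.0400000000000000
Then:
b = -0.01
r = 2.47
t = 2.21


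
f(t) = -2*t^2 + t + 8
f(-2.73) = -9.64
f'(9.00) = -35.00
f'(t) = 1 - 4*t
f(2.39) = -1.03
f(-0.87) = 5.62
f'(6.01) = -23.04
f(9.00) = -145.00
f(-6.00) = -70.00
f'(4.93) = -18.72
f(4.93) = -35.68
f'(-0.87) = 4.48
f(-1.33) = 3.13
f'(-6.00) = 25.00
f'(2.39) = -8.56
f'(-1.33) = 6.32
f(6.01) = -58.23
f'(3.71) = -13.84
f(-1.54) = 1.72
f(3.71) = -15.82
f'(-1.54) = 7.16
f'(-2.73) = 11.92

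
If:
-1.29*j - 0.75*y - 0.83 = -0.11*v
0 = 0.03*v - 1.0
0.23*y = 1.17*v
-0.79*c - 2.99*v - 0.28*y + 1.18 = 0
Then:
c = -184.77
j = -96.39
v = 33.33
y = 169.57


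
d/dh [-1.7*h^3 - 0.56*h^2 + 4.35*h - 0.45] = -5.1*h^2 - 1.12*h + 4.35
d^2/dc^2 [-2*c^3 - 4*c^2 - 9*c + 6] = -12*c - 8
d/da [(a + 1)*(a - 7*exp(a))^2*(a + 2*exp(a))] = (a - 7*exp(a))*((a + 1)*(a - 7*exp(a))*(2*exp(a) + 1) - 2*(a + 1)*(a + 2*exp(a))*(7*exp(a) - 1) + (a - 7*exp(a))*(a + 2*exp(a)))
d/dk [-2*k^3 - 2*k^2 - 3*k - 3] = -6*k^2 - 4*k - 3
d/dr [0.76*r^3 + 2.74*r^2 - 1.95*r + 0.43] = 2.28*r^2 + 5.48*r - 1.95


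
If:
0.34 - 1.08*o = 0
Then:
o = 0.31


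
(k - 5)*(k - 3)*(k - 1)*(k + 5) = k^4 - 4*k^3 - 22*k^2 + 100*k - 75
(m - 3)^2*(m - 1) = m^3 - 7*m^2 + 15*m - 9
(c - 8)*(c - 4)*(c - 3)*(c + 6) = c^4 - 9*c^3 - 22*c^2 + 312*c - 576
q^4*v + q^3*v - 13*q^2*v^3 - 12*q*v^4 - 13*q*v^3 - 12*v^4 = (q - 4*v)*(q + v)*(q + 3*v)*(q*v + v)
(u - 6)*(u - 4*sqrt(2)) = u^2 - 6*u - 4*sqrt(2)*u + 24*sqrt(2)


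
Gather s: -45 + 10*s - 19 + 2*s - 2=12*s - 66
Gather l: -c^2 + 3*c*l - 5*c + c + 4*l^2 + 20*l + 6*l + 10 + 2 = -c^2 - 4*c + 4*l^2 + l*(3*c + 26) + 12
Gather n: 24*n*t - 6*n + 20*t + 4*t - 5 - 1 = n*(24*t - 6) + 24*t - 6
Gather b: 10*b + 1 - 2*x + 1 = 10*b - 2*x + 2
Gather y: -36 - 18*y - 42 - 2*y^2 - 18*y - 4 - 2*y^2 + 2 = -4*y^2 - 36*y - 80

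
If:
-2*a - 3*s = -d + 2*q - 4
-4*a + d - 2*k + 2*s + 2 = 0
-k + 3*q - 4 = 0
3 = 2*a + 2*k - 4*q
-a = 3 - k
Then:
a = 19/8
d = 55/4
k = 43/8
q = 25/8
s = 9/4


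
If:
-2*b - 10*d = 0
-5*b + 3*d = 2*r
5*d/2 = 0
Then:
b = 0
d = 0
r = 0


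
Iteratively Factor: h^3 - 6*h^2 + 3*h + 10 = (h - 2)*(h^2 - 4*h - 5) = (h - 5)*(h - 2)*(h + 1)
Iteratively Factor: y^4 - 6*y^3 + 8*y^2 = (y)*(y^3 - 6*y^2 + 8*y) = y^2*(y^2 - 6*y + 8) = y^2*(y - 4)*(y - 2)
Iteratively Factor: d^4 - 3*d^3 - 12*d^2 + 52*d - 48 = (d + 4)*(d^3 - 7*d^2 + 16*d - 12) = (d - 3)*(d + 4)*(d^2 - 4*d + 4) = (d - 3)*(d - 2)*(d + 4)*(d - 2)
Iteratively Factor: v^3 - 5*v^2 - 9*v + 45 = (v + 3)*(v^2 - 8*v + 15) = (v - 3)*(v + 3)*(v - 5)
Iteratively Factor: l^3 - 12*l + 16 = (l - 2)*(l^2 + 2*l - 8) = (l - 2)*(l + 4)*(l - 2)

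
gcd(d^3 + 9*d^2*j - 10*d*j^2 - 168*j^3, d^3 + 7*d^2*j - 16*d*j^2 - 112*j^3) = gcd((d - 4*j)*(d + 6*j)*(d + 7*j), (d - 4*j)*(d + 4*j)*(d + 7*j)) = d^2 + 3*d*j - 28*j^2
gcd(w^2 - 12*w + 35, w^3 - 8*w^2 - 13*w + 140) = w^2 - 12*w + 35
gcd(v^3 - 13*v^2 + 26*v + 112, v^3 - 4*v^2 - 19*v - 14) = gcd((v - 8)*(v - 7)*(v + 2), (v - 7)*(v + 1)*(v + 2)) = v^2 - 5*v - 14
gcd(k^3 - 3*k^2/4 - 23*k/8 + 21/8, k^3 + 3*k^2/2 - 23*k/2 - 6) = 1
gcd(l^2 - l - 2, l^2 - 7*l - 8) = l + 1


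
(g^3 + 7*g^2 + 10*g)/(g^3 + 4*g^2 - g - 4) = g*(g^2 + 7*g + 10)/(g^3 + 4*g^2 - g - 4)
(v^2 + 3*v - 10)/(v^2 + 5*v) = (v - 2)/v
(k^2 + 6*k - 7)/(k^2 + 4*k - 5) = (k + 7)/(k + 5)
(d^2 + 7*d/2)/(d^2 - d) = (d + 7/2)/(d - 1)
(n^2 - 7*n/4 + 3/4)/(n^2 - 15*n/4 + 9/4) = (n - 1)/(n - 3)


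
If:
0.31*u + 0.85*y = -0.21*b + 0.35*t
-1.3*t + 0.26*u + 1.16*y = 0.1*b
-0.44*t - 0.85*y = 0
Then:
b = 8.66036533559898*y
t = -1.93181818181818*y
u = -10.7897196261682*y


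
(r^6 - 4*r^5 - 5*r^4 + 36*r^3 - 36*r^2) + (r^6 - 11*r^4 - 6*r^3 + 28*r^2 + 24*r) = 2*r^6 - 4*r^5 - 16*r^4 + 30*r^3 - 8*r^2 + 24*r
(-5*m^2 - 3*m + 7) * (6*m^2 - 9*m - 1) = -30*m^4 + 27*m^3 + 74*m^2 - 60*m - 7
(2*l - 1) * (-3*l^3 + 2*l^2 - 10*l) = -6*l^4 + 7*l^3 - 22*l^2 + 10*l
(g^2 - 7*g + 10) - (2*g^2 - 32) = -g^2 - 7*g + 42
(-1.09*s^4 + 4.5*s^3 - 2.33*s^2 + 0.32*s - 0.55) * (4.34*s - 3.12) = -4.7306*s^5 + 22.9308*s^4 - 24.1522*s^3 + 8.6584*s^2 - 3.3854*s + 1.716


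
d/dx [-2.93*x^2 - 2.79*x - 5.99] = -5.86*x - 2.79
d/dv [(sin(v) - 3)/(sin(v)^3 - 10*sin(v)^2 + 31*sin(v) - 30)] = (7 - 2*sin(v))*cos(v)/((sin(v) - 5)^2*(sin(v) - 2)^2)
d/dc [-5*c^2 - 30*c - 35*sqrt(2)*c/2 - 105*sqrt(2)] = -10*c - 30 - 35*sqrt(2)/2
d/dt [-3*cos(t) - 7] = 3*sin(t)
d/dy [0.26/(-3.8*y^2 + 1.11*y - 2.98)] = (1.976*y - 0.2886)/(3.8*y^2 - 1.11*y + 2.98)^2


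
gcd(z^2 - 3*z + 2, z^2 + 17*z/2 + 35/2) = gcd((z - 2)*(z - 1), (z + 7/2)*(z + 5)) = 1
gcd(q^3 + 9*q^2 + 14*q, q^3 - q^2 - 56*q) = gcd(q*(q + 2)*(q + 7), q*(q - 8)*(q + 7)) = q^2 + 7*q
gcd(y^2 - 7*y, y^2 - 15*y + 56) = y - 7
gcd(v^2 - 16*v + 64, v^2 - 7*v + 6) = 1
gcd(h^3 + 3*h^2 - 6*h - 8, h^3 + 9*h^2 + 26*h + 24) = h + 4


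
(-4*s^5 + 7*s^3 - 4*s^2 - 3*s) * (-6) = 24*s^5 - 42*s^3 + 24*s^2 + 18*s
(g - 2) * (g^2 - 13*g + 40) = g^3 - 15*g^2 + 66*g - 80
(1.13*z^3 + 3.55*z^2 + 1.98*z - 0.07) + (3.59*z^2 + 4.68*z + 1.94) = 1.13*z^3 + 7.14*z^2 + 6.66*z + 1.87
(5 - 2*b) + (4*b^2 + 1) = 4*b^2 - 2*b + 6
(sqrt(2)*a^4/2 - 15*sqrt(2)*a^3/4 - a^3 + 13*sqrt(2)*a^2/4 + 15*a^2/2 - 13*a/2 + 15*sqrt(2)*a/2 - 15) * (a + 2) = sqrt(2)*a^5/2 - 11*sqrt(2)*a^4/4 - a^4 - 17*sqrt(2)*a^3/4 + 11*a^3/2 + 17*a^2/2 + 14*sqrt(2)*a^2 - 28*a + 15*sqrt(2)*a - 30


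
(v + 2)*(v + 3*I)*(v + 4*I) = v^3 + 2*v^2 + 7*I*v^2 - 12*v + 14*I*v - 24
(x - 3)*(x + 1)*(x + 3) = x^3 + x^2 - 9*x - 9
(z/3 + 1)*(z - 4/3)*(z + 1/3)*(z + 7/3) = z^4/3 + 13*z^3/9 + 11*z^2/27 - 253*z/81 - 28/27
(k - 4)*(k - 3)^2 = k^3 - 10*k^2 + 33*k - 36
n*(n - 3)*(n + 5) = n^3 + 2*n^2 - 15*n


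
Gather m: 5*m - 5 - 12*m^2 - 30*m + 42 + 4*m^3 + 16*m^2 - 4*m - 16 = 4*m^3 + 4*m^2 - 29*m + 21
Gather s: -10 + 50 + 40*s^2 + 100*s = 40*s^2 + 100*s + 40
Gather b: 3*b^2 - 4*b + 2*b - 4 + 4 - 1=3*b^2 - 2*b - 1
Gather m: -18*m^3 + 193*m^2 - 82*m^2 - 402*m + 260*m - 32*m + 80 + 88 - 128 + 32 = -18*m^3 + 111*m^2 - 174*m + 72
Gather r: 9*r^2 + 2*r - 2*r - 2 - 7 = 9*r^2 - 9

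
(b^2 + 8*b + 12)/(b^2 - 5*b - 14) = (b + 6)/(b - 7)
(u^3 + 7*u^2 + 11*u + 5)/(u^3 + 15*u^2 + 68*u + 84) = (u^3 + 7*u^2 + 11*u + 5)/(u^3 + 15*u^2 + 68*u + 84)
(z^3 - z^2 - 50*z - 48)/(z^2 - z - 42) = (z^2 - 7*z - 8)/(z - 7)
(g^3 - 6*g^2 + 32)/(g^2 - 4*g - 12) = (g^2 - 8*g + 16)/(g - 6)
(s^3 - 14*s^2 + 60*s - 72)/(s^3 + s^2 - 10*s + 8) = (s^2 - 12*s + 36)/(s^2 + 3*s - 4)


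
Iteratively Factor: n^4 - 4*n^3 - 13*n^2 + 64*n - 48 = (n - 4)*(n^3 - 13*n + 12) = (n - 4)*(n - 1)*(n^2 + n - 12) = (n - 4)*(n - 3)*(n - 1)*(n + 4)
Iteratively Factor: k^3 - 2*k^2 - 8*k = (k)*(k^2 - 2*k - 8) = k*(k + 2)*(k - 4)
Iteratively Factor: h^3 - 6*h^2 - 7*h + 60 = (h + 3)*(h^2 - 9*h + 20) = (h - 5)*(h + 3)*(h - 4)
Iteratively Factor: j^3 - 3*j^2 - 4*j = (j - 4)*(j^2 + j) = (j - 4)*(j + 1)*(j)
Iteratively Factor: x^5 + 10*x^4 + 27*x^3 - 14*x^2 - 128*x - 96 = (x - 2)*(x^4 + 12*x^3 + 51*x^2 + 88*x + 48) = (x - 2)*(x + 4)*(x^3 + 8*x^2 + 19*x + 12) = (x - 2)*(x + 4)^2*(x^2 + 4*x + 3) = (x - 2)*(x + 3)*(x + 4)^2*(x + 1)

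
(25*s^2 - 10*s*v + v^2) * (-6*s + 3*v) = -150*s^3 + 135*s^2*v - 36*s*v^2 + 3*v^3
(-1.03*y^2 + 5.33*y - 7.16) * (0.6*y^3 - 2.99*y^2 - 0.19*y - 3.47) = -0.618*y^5 + 6.2777*y^4 - 20.037*y^3 + 23.9698*y^2 - 17.1347*y + 24.8452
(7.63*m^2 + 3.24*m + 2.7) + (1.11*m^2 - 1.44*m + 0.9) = 8.74*m^2 + 1.8*m + 3.6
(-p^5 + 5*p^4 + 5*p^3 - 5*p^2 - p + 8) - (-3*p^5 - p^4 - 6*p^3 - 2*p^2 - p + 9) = 2*p^5 + 6*p^4 + 11*p^3 - 3*p^2 - 1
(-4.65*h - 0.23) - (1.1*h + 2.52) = -5.75*h - 2.75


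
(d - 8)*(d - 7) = d^2 - 15*d + 56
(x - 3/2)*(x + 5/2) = x^2 + x - 15/4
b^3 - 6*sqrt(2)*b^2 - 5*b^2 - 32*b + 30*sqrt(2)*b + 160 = (b - 5)*(b - 8*sqrt(2))*(b + 2*sqrt(2))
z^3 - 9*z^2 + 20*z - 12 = (z - 6)*(z - 2)*(z - 1)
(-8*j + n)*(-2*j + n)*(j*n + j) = 16*j^3*n + 16*j^3 - 10*j^2*n^2 - 10*j^2*n + j*n^3 + j*n^2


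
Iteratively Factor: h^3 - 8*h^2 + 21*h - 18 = (h - 3)*(h^2 - 5*h + 6) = (h - 3)^2*(h - 2)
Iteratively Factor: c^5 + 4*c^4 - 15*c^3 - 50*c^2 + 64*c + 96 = (c - 2)*(c^4 + 6*c^3 - 3*c^2 - 56*c - 48) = (c - 2)*(c + 1)*(c^3 + 5*c^2 - 8*c - 48) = (c - 3)*(c - 2)*(c + 1)*(c^2 + 8*c + 16) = (c - 3)*(c - 2)*(c + 1)*(c + 4)*(c + 4)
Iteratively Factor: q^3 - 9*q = (q)*(q^2 - 9) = q*(q + 3)*(q - 3)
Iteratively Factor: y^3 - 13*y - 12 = (y + 3)*(y^2 - 3*y - 4) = (y + 1)*(y + 3)*(y - 4)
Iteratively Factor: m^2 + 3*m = (m + 3)*(m)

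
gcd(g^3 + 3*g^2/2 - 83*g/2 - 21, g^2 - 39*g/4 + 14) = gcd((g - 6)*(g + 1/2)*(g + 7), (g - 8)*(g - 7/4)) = 1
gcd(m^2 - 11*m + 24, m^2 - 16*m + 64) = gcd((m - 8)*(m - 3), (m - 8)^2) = m - 8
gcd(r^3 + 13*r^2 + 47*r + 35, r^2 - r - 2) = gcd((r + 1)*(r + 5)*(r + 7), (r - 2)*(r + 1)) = r + 1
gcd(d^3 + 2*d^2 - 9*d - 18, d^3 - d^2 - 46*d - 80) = d + 2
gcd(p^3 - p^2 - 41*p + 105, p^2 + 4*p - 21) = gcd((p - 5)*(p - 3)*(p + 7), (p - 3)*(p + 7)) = p^2 + 4*p - 21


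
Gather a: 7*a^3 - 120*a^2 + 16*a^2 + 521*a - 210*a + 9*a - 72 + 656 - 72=7*a^3 - 104*a^2 + 320*a + 512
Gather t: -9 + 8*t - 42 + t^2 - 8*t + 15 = t^2 - 36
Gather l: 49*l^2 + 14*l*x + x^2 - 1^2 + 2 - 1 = 49*l^2 + 14*l*x + x^2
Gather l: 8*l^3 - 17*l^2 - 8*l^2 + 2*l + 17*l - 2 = 8*l^3 - 25*l^2 + 19*l - 2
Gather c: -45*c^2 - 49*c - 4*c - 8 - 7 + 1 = -45*c^2 - 53*c - 14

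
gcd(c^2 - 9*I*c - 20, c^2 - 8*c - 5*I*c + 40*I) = c - 5*I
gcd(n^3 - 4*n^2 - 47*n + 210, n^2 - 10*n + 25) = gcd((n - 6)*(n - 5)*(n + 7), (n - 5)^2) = n - 5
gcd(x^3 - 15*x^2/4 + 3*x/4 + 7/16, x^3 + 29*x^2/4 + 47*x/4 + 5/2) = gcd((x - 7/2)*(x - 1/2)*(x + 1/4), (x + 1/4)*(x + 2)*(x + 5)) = x + 1/4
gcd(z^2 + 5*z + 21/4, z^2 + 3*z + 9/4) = z + 3/2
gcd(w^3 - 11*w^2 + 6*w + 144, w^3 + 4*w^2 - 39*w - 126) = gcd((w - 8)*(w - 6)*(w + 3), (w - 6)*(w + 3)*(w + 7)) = w^2 - 3*w - 18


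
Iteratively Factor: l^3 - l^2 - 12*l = (l + 3)*(l^2 - 4*l) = (l - 4)*(l + 3)*(l)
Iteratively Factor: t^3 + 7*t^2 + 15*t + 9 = (t + 3)*(t^2 + 4*t + 3) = (t + 1)*(t + 3)*(t + 3)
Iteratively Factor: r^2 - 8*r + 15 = (r - 3)*(r - 5)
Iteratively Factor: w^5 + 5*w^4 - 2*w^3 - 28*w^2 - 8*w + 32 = (w + 2)*(w^4 + 3*w^3 - 8*w^2 - 12*w + 16) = (w - 2)*(w + 2)*(w^3 + 5*w^2 + 2*w - 8) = (w - 2)*(w - 1)*(w + 2)*(w^2 + 6*w + 8) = (w - 2)*(w - 1)*(w + 2)^2*(w + 4)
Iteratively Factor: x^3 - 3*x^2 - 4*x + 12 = (x + 2)*(x^2 - 5*x + 6) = (x - 3)*(x + 2)*(x - 2)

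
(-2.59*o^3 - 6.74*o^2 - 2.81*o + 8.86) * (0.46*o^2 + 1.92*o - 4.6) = -1.1914*o^5 - 8.0732*o^4 - 2.3194*o^3 + 29.6844*o^2 + 29.9372*o - 40.756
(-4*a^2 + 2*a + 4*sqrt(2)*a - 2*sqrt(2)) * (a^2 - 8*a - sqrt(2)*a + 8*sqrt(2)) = -4*a^4 + 8*sqrt(2)*a^3 + 34*a^3 - 68*sqrt(2)*a^2 - 24*a^2 + 32*sqrt(2)*a + 68*a - 32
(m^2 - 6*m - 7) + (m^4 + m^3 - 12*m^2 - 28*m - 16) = m^4 + m^3 - 11*m^2 - 34*m - 23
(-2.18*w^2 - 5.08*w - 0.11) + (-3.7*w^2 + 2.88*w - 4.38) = -5.88*w^2 - 2.2*w - 4.49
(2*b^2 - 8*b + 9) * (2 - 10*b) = -20*b^3 + 84*b^2 - 106*b + 18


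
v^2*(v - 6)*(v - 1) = v^4 - 7*v^3 + 6*v^2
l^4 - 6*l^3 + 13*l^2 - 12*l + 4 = (l - 2)^2*(l - 1)^2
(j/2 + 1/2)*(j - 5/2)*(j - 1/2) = j^3/2 - j^2 - 7*j/8 + 5/8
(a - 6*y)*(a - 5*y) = a^2 - 11*a*y + 30*y^2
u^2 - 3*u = u*(u - 3)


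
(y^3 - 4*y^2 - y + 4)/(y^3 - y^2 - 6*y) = (-y^3 + 4*y^2 + y - 4)/(y*(-y^2 + y + 6))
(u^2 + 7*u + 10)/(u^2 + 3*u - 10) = (u + 2)/(u - 2)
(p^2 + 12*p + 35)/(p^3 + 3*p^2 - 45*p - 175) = (p + 7)/(p^2 - 2*p - 35)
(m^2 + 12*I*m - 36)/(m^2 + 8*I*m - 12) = (m + 6*I)/(m + 2*I)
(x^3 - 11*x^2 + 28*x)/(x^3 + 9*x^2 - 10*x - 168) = x*(x - 7)/(x^2 + 13*x + 42)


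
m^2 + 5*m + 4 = (m + 1)*(m + 4)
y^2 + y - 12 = (y - 3)*(y + 4)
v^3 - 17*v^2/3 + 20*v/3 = v*(v - 4)*(v - 5/3)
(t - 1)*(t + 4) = t^2 + 3*t - 4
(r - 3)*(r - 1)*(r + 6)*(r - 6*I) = r^4 + 2*r^3 - 6*I*r^3 - 21*r^2 - 12*I*r^2 + 18*r + 126*I*r - 108*I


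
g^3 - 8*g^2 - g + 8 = (g - 8)*(g - 1)*(g + 1)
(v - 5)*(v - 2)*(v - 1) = v^3 - 8*v^2 + 17*v - 10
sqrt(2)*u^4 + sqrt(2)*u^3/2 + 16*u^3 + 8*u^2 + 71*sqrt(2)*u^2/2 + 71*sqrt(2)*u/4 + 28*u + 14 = (u + sqrt(2)/2)*(u + 7*sqrt(2)/2)*(u + 4*sqrt(2))*(sqrt(2)*u + sqrt(2)/2)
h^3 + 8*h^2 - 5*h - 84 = (h - 3)*(h + 4)*(h + 7)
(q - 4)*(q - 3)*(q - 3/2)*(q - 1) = q^4 - 19*q^3/2 + 31*q^2 - 81*q/2 + 18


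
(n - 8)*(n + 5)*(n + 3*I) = n^3 - 3*n^2 + 3*I*n^2 - 40*n - 9*I*n - 120*I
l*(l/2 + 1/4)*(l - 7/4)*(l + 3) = l^4/2 + 7*l^3/8 - 37*l^2/16 - 21*l/16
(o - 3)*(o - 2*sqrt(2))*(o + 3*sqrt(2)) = o^3 - 3*o^2 + sqrt(2)*o^2 - 12*o - 3*sqrt(2)*o + 36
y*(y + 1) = y^2 + y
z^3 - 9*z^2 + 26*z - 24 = (z - 4)*(z - 3)*(z - 2)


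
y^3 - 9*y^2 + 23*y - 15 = (y - 5)*(y - 3)*(y - 1)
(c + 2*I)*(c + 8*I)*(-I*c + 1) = -I*c^3 + 11*c^2 + 26*I*c - 16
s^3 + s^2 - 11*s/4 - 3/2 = (s - 3/2)*(s + 1/2)*(s + 2)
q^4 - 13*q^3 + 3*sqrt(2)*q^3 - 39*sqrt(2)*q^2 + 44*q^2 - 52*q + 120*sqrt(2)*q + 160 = (q - 8)*(q - 5)*(q + sqrt(2))*(q + 2*sqrt(2))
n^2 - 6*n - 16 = (n - 8)*(n + 2)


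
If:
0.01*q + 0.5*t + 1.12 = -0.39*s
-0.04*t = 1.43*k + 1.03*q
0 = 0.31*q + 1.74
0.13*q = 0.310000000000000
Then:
No Solution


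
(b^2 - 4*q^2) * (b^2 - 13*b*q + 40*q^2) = b^4 - 13*b^3*q + 36*b^2*q^2 + 52*b*q^3 - 160*q^4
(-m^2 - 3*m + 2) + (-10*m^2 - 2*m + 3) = -11*m^2 - 5*m + 5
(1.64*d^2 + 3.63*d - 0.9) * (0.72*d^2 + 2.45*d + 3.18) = 1.1808*d^4 + 6.6316*d^3 + 13.4607*d^2 + 9.3384*d - 2.862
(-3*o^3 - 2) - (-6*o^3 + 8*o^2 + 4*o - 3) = 3*o^3 - 8*o^2 - 4*o + 1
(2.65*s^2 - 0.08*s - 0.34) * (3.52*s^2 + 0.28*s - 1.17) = 9.328*s^4 + 0.4604*s^3 - 4.3197*s^2 - 0.00160000000000002*s + 0.3978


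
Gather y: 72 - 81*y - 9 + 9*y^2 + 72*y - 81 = 9*y^2 - 9*y - 18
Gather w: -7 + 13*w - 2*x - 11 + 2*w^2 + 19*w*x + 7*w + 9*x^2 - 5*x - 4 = 2*w^2 + w*(19*x + 20) + 9*x^2 - 7*x - 22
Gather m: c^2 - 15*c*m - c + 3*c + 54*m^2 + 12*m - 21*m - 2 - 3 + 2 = c^2 + 2*c + 54*m^2 + m*(-15*c - 9) - 3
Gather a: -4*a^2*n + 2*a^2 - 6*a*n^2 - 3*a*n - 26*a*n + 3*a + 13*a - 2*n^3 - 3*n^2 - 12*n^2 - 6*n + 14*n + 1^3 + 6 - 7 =a^2*(2 - 4*n) + a*(-6*n^2 - 29*n + 16) - 2*n^3 - 15*n^2 + 8*n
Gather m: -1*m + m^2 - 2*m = m^2 - 3*m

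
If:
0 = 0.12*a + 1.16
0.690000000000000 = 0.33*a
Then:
No Solution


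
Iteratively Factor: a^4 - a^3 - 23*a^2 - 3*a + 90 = (a + 3)*(a^3 - 4*a^2 - 11*a + 30) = (a + 3)^2*(a^2 - 7*a + 10) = (a - 5)*(a + 3)^2*(a - 2)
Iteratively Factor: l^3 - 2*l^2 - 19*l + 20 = (l + 4)*(l^2 - 6*l + 5) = (l - 5)*(l + 4)*(l - 1)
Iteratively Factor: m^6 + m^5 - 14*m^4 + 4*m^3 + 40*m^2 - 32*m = (m + 2)*(m^5 - m^4 - 12*m^3 + 28*m^2 - 16*m) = m*(m + 2)*(m^4 - m^3 - 12*m^2 + 28*m - 16) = m*(m - 2)*(m + 2)*(m^3 + m^2 - 10*m + 8) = m*(m - 2)*(m - 1)*(m + 2)*(m^2 + 2*m - 8) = m*(m - 2)^2*(m - 1)*(m + 2)*(m + 4)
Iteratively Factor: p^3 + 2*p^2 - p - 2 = (p + 2)*(p^2 - 1) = (p - 1)*(p + 2)*(p + 1)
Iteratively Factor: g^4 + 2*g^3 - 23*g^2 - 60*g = (g + 4)*(g^3 - 2*g^2 - 15*g) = (g - 5)*(g + 4)*(g^2 + 3*g) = g*(g - 5)*(g + 4)*(g + 3)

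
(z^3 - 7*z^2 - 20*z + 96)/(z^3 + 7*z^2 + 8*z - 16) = (z^2 - 11*z + 24)/(z^2 + 3*z - 4)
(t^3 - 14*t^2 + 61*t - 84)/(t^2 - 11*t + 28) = t - 3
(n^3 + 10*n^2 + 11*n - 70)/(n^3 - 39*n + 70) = (n + 5)/(n - 5)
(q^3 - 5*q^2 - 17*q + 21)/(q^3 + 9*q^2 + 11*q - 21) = (q - 7)/(q + 7)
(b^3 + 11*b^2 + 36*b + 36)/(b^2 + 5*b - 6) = (b^2 + 5*b + 6)/(b - 1)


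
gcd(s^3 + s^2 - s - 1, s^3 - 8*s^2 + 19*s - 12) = s - 1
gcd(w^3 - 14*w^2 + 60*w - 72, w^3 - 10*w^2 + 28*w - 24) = w^2 - 8*w + 12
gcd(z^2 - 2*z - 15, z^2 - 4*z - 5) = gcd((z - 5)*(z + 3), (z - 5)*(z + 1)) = z - 5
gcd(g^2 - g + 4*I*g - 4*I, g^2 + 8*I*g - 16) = g + 4*I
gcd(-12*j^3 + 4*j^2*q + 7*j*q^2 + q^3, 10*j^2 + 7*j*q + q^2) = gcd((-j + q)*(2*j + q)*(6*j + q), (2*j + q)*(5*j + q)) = 2*j + q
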